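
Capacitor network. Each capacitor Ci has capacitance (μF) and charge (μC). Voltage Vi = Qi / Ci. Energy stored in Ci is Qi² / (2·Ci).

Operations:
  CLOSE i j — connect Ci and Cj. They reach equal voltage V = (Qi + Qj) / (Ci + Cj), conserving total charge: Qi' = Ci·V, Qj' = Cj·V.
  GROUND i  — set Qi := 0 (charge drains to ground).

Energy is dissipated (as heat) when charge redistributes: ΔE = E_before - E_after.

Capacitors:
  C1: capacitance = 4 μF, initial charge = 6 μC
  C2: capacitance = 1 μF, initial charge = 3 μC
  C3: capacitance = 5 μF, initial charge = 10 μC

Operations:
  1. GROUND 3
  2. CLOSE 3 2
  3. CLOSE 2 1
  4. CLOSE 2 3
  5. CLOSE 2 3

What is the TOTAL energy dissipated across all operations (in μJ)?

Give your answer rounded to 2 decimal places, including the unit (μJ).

Answer: 14.42 μJ

Derivation:
Initial: C1(4μF, Q=6μC, V=1.50V), C2(1μF, Q=3μC, V=3.00V), C3(5μF, Q=10μC, V=2.00V)
Op 1: GROUND 3: Q3=0; energy lost=10.000
Op 2: CLOSE 3-2: Q_total=3.00, C_total=6.00, V=0.50; Q3=2.50, Q2=0.50; dissipated=3.750
Op 3: CLOSE 2-1: Q_total=6.50, C_total=5.00, V=1.30; Q2=1.30, Q1=5.20; dissipated=0.400
Op 4: CLOSE 2-3: Q_total=3.80, C_total=6.00, V=0.63; Q2=0.63, Q3=3.17; dissipated=0.267
Op 5: CLOSE 2-3: Q_total=3.80, C_total=6.00, V=0.63; Q2=0.63, Q3=3.17; dissipated=0.000
Total dissipated: 14.417 μJ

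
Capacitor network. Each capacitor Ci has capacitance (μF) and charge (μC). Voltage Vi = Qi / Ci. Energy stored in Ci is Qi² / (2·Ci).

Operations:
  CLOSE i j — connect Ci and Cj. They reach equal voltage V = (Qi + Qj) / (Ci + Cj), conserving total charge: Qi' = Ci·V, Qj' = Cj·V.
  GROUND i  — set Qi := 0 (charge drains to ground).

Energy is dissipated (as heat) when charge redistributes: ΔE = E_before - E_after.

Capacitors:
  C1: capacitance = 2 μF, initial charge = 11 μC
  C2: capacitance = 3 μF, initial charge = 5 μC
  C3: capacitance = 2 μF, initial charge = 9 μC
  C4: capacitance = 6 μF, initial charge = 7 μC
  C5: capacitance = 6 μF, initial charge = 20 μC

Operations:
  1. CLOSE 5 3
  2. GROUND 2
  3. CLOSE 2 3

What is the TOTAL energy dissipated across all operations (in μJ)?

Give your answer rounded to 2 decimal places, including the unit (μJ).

Initial: C1(2μF, Q=11μC, V=5.50V), C2(3μF, Q=5μC, V=1.67V), C3(2μF, Q=9μC, V=4.50V), C4(6μF, Q=7μC, V=1.17V), C5(6μF, Q=20μC, V=3.33V)
Op 1: CLOSE 5-3: Q_total=29.00, C_total=8.00, V=3.62; Q5=21.75, Q3=7.25; dissipated=1.021
Op 2: GROUND 2: Q2=0; energy lost=4.167
Op 3: CLOSE 2-3: Q_total=7.25, C_total=5.00, V=1.45; Q2=4.35, Q3=2.90; dissipated=7.884
Total dissipated: 13.072 μJ

Answer: 13.07 μJ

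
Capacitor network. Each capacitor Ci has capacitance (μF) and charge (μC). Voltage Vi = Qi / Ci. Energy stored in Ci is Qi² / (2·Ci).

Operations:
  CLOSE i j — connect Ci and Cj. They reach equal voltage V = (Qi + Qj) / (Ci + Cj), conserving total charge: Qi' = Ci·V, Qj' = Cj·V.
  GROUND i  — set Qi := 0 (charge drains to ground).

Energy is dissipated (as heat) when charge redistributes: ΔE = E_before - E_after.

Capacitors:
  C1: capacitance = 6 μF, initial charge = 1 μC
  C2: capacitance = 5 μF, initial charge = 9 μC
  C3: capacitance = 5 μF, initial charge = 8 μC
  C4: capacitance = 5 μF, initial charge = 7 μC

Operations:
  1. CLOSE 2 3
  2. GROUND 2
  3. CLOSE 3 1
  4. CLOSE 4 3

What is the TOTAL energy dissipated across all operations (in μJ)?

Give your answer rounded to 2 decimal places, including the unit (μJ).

Initial: C1(6μF, Q=1μC, V=0.17V), C2(5μF, Q=9μC, V=1.80V), C3(5μF, Q=8μC, V=1.60V), C4(5μF, Q=7μC, V=1.40V)
Op 1: CLOSE 2-3: Q_total=17.00, C_total=10.00, V=1.70; Q2=8.50, Q3=8.50; dissipated=0.050
Op 2: GROUND 2: Q2=0; energy lost=7.225
Op 3: CLOSE 3-1: Q_total=9.50, C_total=11.00, V=0.86; Q3=4.32, Q1=5.18; dissipated=3.206
Op 4: CLOSE 4-3: Q_total=11.32, C_total=10.00, V=1.13; Q4=5.66, Q3=5.66; dissipated=0.360
Total dissipated: 10.841 μJ

Answer: 10.84 μJ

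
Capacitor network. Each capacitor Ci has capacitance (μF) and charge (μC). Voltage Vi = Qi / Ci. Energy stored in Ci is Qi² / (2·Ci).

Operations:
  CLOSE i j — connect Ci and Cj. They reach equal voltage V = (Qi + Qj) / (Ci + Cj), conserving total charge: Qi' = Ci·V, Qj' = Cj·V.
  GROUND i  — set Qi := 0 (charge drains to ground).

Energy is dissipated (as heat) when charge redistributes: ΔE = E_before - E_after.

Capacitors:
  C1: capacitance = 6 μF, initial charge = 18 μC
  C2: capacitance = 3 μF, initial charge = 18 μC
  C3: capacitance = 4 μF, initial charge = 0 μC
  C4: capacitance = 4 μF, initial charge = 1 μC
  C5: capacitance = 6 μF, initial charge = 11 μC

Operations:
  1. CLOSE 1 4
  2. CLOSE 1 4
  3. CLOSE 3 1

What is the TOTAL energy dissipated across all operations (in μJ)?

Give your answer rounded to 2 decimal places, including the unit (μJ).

Answer: 13.41 μJ

Derivation:
Initial: C1(6μF, Q=18μC, V=3.00V), C2(3μF, Q=18μC, V=6.00V), C3(4μF, Q=0μC, V=0.00V), C4(4μF, Q=1μC, V=0.25V), C5(6μF, Q=11μC, V=1.83V)
Op 1: CLOSE 1-4: Q_total=19.00, C_total=10.00, V=1.90; Q1=11.40, Q4=7.60; dissipated=9.075
Op 2: CLOSE 1-4: Q_total=19.00, C_total=10.00, V=1.90; Q1=11.40, Q4=7.60; dissipated=0.000
Op 3: CLOSE 3-1: Q_total=11.40, C_total=10.00, V=1.14; Q3=4.56, Q1=6.84; dissipated=4.332
Total dissipated: 13.407 μJ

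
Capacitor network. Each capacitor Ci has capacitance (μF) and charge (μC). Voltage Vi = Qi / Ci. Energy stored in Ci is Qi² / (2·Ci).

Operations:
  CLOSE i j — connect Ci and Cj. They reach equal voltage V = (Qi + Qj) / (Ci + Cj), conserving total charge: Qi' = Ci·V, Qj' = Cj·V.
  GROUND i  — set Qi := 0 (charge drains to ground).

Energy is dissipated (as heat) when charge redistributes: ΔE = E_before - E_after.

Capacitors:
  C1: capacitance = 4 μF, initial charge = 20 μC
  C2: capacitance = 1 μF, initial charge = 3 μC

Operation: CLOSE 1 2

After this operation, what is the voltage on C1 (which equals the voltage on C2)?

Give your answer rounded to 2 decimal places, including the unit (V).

Answer: 4.60 V

Derivation:
Initial: C1(4μF, Q=20μC, V=5.00V), C2(1μF, Q=3μC, V=3.00V)
Op 1: CLOSE 1-2: Q_total=23.00, C_total=5.00, V=4.60; Q1=18.40, Q2=4.60; dissipated=1.600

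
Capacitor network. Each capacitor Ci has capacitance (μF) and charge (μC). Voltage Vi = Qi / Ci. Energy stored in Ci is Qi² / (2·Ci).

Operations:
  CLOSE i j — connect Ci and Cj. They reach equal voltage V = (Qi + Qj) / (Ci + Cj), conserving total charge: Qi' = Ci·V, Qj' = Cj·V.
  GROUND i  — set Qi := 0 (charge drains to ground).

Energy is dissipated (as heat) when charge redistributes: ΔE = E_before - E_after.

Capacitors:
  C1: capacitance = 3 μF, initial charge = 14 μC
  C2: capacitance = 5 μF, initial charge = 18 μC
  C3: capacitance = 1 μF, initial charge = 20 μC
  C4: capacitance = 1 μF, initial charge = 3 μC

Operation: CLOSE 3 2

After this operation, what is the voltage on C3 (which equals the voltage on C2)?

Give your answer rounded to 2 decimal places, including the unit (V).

Initial: C1(3μF, Q=14μC, V=4.67V), C2(5μF, Q=18μC, V=3.60V), C3(1μF, Q=20μC, V=20.00V), C4(1μF, Q=3μC, V=3.00V)
Op 1: CLOSE 3-2: Q_total=38.00, C_total=6.00, V=6.33; Q3=6.33, Q2=31.67; dissipated=112.067

Answer: 6.33 V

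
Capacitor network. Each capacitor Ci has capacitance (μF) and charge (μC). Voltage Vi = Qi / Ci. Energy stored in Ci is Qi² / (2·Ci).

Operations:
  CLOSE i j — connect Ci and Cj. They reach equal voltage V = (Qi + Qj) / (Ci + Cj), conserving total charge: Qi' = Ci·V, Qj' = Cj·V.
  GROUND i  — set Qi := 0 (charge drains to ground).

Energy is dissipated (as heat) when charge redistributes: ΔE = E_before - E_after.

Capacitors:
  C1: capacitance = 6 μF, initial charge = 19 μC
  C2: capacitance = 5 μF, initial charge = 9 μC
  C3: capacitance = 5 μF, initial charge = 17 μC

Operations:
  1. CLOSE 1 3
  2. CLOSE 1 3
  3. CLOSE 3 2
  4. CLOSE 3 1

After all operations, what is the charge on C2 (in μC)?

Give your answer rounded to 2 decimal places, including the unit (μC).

Answer: 12.68 μC

Derivation:
Initial: C1(6μF, Q=19μC, V=3.17V), C2(5μF, Q=9μC, V=1.80V), C3(5μF, Q=17μC, V=3.40V)
Op 1: CLOSE 1-3: Q_total=36.00, C_total=11.00, V=3.27; Q1=19.64, Q3=16.36; dissipated=0.074
Op 2: CLOSE 1-3: Q_total=36.00, C_total=11.00, V=3.27; Q1=19.64, Q3=16.36; dissipated=0.000
Op 3: CLOSE 3-2: Q_total=25.36, C_total=10.00, V=2.54; Q3=12.68, Q2=12.68; dissipated=2.711
Op 4: CLOSE 3-1: Q_total=32.32, C_total=11.00, V=2.94; Q3=14.69, Q1=17.63; dissipated=0.739
Final charges: Q1=17.63, Q2=12.68, Q3=14.69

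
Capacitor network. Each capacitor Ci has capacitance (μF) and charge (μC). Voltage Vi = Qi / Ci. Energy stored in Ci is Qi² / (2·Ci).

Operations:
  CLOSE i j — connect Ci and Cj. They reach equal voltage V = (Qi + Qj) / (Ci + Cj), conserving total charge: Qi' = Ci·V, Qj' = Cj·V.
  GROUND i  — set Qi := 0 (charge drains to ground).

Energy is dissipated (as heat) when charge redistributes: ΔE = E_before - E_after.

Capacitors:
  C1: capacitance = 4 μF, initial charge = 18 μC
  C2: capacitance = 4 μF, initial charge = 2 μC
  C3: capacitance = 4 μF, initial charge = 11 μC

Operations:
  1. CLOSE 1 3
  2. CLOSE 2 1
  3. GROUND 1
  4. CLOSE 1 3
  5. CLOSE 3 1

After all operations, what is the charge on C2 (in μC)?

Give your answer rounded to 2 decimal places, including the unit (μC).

Answer: 8.25 μC

Derivation:
Initial: C1(4μF, Q=18μC, V=4.50V), C2(4μF, Q=2μC, V=0.50V), C3(4μF, Q=11μC, V=2.75V)
Op 1: CLOSE 1-3: Q_total=29.00, C_total=8.00, V=3.62; Q1=14.50, Q3=14.50; dissipated=3.062
Op 2: CLOSE 2-1: Q_total=16.50, C_total=8.00, V=2.06; Q2=8.25, Q1=8.25; dissipated=9.766
Op 3: GROUND 1: Q1=0; energy lost=8.508
Op 4: CLOSE 1-3: Q_total=14.50, C_total=8.00, V=1.81; Q1=7.25, Q3=7.25; dissipated=13.141
Op 5: CLOSE 3-1: Q_total=14.50, C_total=8.00, V=1.81; Q3=7.25, Q1=7.25; dissipated=0.000
Final charges: Q1=7.25, Q2=8.25, Q3=7.25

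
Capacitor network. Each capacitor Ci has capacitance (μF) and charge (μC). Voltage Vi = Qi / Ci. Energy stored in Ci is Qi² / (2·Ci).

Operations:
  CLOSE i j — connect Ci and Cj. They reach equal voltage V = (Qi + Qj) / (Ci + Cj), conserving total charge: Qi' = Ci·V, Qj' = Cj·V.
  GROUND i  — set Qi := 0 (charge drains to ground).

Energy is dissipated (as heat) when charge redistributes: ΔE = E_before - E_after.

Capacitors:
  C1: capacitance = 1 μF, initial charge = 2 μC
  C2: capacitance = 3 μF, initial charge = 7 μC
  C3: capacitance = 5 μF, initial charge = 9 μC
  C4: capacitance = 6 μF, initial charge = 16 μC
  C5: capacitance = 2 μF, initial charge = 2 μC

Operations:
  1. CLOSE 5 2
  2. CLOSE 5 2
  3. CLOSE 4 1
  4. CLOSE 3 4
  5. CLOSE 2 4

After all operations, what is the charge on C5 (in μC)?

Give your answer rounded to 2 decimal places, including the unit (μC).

Initial: C1(1μF, Q=2μC, V=2.00V), C2(3μF, Q=7μC, V=2.33V), C3(5μF, Q=9μC, V=1.80V), C4(6μF, Q=16μC, V=2.67V), C5(2μF, Q=2μC, V=1.00V)
Op 1: CLOSE 5-2: Q_total=9.00, C_total=5.00, V=1.80; Q5=3.60, Q2=5.40; dissipated=1.067
Op 2: CLOSE 5-2: Q_total=9.00, C_total=5.00, V=1.80; Q5=3.60, Q2=5.40; dissipated=0.000
Op 3: CLOSE 4-1: Q_total=18.00, C_total=7.00, V=2.57; Q4=15.43, Q1=2.57; dissipated=0.190
Op 4: CLOSE 3-4: Q_total=24.43, C_total=11.00, V=2.22; Q3=11.10, Q4=13.32; dissipated=0.812
Op 5: CLOSE 2-4: Q_total=18.72, C_total=9.00, V=2.08; Q2=6.24, Q4=12.48; dissipated=0.177
Final charges: Q1=2.57, Q2=6.24, Q3=11.10, Q4=12.48, Q5=3.60

Answer: 3.60 μC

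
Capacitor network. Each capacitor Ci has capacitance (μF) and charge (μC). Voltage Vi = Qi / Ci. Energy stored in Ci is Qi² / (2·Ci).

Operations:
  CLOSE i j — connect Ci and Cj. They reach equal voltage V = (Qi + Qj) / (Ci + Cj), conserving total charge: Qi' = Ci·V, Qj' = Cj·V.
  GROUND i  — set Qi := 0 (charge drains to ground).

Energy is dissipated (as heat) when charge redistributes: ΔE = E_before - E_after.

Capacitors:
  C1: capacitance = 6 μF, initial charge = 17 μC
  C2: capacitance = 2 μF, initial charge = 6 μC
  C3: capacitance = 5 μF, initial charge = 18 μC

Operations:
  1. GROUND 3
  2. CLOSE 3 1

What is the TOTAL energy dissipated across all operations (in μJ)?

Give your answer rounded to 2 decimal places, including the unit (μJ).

Answer: 43.35 μJ

Derivation:
Initial: C1(6μF, Q=17μC, V=2.83V), C2(2μF, Q=6μC, V=3.00V), C3(5μF, Q=18μC, V=3.60V)
Op 1: GROUND 3: Q3=0; energy lost=32.400
Op 2: CLOSE 3-1: Q_total=17.00, C_total=11.00, V=1.55; Q3=7.73, Q1=9.27; dissipated=10.947
Total dissipated: 43.347 μJ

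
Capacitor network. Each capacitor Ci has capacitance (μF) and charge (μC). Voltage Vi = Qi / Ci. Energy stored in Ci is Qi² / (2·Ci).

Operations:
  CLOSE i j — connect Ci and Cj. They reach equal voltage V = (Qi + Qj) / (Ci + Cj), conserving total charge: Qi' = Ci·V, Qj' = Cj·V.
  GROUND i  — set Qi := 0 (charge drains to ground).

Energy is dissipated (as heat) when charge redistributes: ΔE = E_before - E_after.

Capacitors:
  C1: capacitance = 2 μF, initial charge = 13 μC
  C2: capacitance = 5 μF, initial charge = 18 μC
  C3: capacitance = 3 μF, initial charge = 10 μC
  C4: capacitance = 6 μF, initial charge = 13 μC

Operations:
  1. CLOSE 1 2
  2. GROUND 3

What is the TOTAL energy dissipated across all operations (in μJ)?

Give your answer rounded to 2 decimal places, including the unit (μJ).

Initial: C1(2μF, Q=13μC, V=6.50V), C2(5μF, Q=18μC, V=3.60V), C3(3μF, Q=10μC, V=3.33V), C4(6μF, Q=13μC, V=2.17V)
Op 1: CLOSE 1-2: Q_total=31.00, C_total=7.00, V=4.43; Q1=8.86, Q2=22.14; dissipated=6.007
Op 2: GROUND 3: Q3=0; energy lost=16.667
Total dissipated: 22.674 μJ

Answer: 22.67 μJ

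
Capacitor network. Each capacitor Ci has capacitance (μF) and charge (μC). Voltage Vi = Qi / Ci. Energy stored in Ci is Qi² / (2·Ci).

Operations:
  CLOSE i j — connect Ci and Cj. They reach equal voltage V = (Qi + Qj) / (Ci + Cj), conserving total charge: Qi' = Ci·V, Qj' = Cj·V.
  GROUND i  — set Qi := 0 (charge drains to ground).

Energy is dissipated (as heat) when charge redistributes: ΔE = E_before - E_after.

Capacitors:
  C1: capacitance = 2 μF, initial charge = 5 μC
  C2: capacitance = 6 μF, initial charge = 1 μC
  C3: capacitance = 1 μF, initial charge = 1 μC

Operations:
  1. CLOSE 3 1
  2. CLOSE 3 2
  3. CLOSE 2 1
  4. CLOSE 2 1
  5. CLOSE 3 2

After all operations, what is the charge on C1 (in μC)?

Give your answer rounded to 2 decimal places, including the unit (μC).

Initial: C1(2μF, Q=5μC, V=2.50V), C2(6μF, Q=1μC, V=0.17V), C3(1μF, Q=1μC, V=1.00V)
Op 1: CLOSE 3-1: Q_total=6.00, C_total=3.00, V=2.00; Q3=2.00, Q1=4.00; dissipated=0.750
Op 2: CLOSE 3-2: Q_total=3.00, C_total=7.00, V=0.43; Q3=0.43, Q2=2.57; dissipated=1.440
Op 3: CLOSE 2-1: Q_total=6.57, C_total=8.00, V=0.82; Q2=4.93, Q1=1.64; dissipated=1.852
Op 4: CLOSE 2-1: Q_total=6.57, C_total=8.00, V=0.82; Q2=4.93, Q1=1.64; dissipated=0.000
Op 5: CLOSE 3-2: Q_total=5.36, C_total=7.00, V=0.77; Q3=0.77, Q2=4.59; dissipated=0.066
Final charges: Q1=1.64, Q2=4.59, Q3=0.77

Answer: 1.64 μC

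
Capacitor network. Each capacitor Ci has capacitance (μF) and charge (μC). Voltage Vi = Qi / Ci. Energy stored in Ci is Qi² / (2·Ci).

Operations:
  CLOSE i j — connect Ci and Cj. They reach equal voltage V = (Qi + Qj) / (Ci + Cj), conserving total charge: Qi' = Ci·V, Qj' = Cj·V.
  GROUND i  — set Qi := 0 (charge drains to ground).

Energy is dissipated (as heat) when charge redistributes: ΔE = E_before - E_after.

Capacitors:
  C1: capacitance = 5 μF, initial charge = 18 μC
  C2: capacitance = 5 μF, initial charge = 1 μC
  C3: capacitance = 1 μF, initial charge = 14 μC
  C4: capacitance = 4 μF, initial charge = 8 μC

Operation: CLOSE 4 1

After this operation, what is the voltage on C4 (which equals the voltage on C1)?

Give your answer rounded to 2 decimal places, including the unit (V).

Answer: 2.89 V

Derivation:
Initial: C1(5μF, Q=18μC, V=3.60V), C2(5μF, Q=1μC, V=0.20V), C3(1μF, Q=14μC, V=14.00V), C4(4μF, Q=8μC, V=2.00V)
Op 1: CLOSE 4-1: Q_total=26.00, C_total=9.00, V=2.89; Q4=11.56, Q1=14.44; dissipated=2.844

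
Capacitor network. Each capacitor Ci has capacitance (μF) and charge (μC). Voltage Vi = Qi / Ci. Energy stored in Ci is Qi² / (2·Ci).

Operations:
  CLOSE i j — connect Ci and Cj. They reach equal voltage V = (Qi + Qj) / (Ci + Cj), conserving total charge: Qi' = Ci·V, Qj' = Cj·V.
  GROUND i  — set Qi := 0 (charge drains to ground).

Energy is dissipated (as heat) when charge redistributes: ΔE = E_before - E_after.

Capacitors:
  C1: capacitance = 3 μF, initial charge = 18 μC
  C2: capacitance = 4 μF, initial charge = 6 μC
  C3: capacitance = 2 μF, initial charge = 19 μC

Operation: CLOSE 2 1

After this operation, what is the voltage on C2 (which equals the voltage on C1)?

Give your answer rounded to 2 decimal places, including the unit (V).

Answer: 3.43 V

Derivation:
Initial: C1(3μF, Q=18μC, V=6.00V), C2(4μF, Q=6μC, V=1.50V), C3(2μF, Q=19μC, V=9.50V)
Op 1: CLOSE 2-1: Q_total=24.00, C_total=7.00, V=3.43; Q2=13.71, Q1=10.29; dissipated=17.357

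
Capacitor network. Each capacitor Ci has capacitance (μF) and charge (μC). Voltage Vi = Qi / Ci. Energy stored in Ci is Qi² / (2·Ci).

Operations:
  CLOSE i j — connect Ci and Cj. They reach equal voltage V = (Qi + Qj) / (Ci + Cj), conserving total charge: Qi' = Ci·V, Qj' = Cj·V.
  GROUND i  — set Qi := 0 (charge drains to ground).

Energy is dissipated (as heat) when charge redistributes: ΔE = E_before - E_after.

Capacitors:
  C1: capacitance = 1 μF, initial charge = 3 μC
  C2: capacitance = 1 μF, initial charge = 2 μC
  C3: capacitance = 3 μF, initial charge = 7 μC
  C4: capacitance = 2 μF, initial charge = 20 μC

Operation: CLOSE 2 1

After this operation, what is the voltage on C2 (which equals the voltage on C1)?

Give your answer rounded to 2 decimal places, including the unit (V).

Answer: 2.50 V

Derivation:
Initial: C1(1μF, Q=3μC, V=3.00V), C2(1μF, Q=2μC, V=2.00V), C3(3μF, Q=7μC, V=2.33V), C4(2μF, Q=20μC, V=10.00V)
Op 1: CLOSE 2-1: Q_total=5.00, C_total=2.00, V=2.50; Q2=2.50, Q1=2.50; dissipated=0.250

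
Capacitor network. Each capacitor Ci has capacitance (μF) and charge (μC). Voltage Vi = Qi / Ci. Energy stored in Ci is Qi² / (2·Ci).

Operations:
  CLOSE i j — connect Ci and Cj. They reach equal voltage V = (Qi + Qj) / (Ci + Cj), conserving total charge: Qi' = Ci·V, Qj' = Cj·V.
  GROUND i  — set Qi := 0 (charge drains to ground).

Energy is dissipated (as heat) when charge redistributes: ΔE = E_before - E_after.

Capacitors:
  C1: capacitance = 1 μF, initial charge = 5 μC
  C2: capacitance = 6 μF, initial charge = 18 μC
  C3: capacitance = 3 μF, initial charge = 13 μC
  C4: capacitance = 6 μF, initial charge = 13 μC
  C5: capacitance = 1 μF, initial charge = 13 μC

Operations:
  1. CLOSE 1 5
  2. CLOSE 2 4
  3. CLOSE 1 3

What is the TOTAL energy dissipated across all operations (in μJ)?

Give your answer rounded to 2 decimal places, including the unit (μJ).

Answer: 25.21 μJ

Derivation:
Initial: C1(1μF, Q=5μC, V=5.00V), C2(6μF, Q=18μC, V=3.00V), C3(3μF, Q=13μC, V=4.33V), C4(6μF, Q=13μC, V=2.17V), C5(1μF, Q=13μC, V=13.00V)
Op 1: CLOSE 1-5: Q_total=18.00, C_total=2.00, V=9.00; Q1=9.00, Q5=9.00; dissipated=16.000
Op 2: CLOSE 2-4: Q_total=31.00, C_total=12.00, V=2.58; Q2=15.50, Q4=15.50; dissipated=1.042
Op 3: CLOSE 1-3: Q_total=22.00, C_total=4.00, V=5.50; Q1=5.50, Q3=16.50; dissipated=8.167
Total dissipated: 25.208 μJ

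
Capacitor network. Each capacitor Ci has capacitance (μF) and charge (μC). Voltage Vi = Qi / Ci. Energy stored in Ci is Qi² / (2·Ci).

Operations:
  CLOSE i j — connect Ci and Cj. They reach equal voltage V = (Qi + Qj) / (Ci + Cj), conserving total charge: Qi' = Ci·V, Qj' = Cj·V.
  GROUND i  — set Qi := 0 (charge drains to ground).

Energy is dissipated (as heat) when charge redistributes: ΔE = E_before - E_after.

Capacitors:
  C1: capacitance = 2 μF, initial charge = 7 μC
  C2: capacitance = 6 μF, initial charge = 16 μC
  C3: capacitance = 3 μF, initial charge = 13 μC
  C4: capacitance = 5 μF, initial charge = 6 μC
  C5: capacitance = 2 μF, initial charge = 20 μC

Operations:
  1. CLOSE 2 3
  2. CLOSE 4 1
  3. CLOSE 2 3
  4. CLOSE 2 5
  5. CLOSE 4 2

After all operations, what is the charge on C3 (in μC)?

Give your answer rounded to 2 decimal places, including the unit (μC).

Initial: C1(2μF, Q=7μC, V=3.50V), C2(6μF, Q=16μC, V=2.67V), C3(3μF, Q=13μC, V=4.33V), C4(5μF, Q=6μC, V=1.20V), C5(2μF, Q=20μC, V=10.00V)
Op 1: CLOSE 2-3: Q_total=29.00, C_total=9.00, V=3.22; Q2=19.33, Q3=9.67; dissipated=2.778
Op 2: CLOSE 4-1: Q_total=13.00, C_total=7.00, V=1.86; Q4=9.29, Q1=3.71; dissipated=3.779
Op 3: CLOSE 2-3: Q_total=29.00, C_total=9.00, V=3.22; Q2=19.33, Q3=9.67; dissipated=0.000
Op 4: CLOSE 2-5: Q_total=39.33, C_total=8.00, V=4.92; Q2=29.50, Q5=9.83; dissipated=34.454
Op 5: CLOSE 4-2: Q_total=38.79, C_total=11.00, V=3.53; Q4=17.63, Q2=21.16; dissipated=12.765
Final charges: Q1=3.71, Q2=21.16, Q3=9.67, Q4=17.63, Q5=9.83

Answer: 9.67 μC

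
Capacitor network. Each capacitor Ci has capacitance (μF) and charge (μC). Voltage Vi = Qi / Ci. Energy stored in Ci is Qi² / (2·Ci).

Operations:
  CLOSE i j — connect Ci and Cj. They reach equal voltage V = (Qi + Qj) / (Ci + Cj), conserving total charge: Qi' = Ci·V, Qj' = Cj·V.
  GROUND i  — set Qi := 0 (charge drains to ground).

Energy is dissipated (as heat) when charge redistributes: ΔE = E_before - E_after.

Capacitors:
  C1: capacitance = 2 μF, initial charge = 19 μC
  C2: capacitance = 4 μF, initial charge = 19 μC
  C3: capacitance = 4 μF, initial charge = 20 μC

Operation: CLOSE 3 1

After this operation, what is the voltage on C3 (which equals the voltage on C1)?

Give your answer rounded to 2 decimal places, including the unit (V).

Initial: C1(2μF, Q=19μC, V=9.50V), C2(4μF, Q=19μC, V=4.75V), C3(4μF, Q=20μC, V=5.00V)
Op 1: CLOSE 3-1: Q_total=39.00, C_total=6.00, V=6.50; Q3=26.00, Q1=13.00; dissipated=13.500

Answer: 6.50 V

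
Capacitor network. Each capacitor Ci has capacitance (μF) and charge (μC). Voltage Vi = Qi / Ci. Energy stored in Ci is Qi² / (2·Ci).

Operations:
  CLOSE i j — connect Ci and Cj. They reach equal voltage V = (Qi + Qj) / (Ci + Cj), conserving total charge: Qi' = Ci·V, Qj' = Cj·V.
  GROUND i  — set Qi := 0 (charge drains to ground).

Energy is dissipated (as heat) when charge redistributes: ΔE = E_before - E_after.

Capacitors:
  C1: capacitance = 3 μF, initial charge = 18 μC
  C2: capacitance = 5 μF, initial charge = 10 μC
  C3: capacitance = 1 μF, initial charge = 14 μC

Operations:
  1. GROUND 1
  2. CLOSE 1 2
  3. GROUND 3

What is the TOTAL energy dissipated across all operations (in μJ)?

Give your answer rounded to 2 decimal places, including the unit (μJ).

Initial: C1(3μF, Q=18μC, V=6.00V), C2(5μF, Q=10μC, V=2.00V), C3(1μF, Q=14μC, V=14.00V)
Op 1: GROUND 1: Q1=0; energy lost=54.000
Op 2: CLOSE 1-2: Q_total=10.00, C_total=8.00, V=1.25; Q1=3.75, Q2=6.25; dissipated=3.750
Op 3: GROUND 3: Q3=0; energy lost=98.000
Total dissipated: 155.750 μJ

Answer: 155.75 μJ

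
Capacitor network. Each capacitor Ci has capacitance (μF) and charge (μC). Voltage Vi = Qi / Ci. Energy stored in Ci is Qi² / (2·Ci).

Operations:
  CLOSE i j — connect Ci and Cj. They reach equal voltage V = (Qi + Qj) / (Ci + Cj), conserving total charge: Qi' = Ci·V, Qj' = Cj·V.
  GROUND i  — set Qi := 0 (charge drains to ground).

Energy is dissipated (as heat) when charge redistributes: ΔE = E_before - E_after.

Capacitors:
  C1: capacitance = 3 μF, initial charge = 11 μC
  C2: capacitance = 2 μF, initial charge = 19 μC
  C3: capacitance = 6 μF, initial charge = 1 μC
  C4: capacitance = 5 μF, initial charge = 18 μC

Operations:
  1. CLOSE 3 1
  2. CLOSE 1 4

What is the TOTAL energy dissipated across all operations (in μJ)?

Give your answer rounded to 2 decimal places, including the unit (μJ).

Initial: C1(3μF, Q=11μC, V=3.67V), C2(2μF, Q=19μC, V=9.50V), C3(6μF, Q=1μC, V=0.17V), C4(5μF, Q=18μC, V=3.60V)
Op 1: CLOSE 3-1: Q_total=12.00, C_total=9.00, V=1.33; Q3=8.00, Q1=4.00; dissipated=12.250
Op 2: CLOSE 1-4: Q_total=22.00, C_total=8.00, V=2.75; Q1=8.25, Q4=13.75; dissipated=4.817
Total dissipated: 17.067 μJ

Answer: 17.07 μJ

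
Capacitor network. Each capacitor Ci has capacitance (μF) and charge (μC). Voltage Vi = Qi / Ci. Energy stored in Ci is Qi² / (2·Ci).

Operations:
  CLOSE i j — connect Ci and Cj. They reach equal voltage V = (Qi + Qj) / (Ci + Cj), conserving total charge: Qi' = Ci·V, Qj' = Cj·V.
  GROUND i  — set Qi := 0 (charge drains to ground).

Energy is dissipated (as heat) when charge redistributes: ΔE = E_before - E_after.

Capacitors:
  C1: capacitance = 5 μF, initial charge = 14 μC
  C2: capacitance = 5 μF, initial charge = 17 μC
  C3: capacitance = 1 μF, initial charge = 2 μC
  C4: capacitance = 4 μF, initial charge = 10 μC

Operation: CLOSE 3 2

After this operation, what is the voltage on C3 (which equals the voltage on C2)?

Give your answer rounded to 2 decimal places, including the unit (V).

Answer: 3.17 V

Derivation:
Initial: C1(5μF, Q=14μC, V=2.80V), C2(5μF, Q=17μC, V=3.40V), C3(1μF, Q=2μC, V=2.00V), C4(4μF, Q=10μC, V=2.50V)
Op 1: CLOSE 3-2: Q_total=19.00, C_total=6.00, V=3.17; Q3=3.17, Q2=15.83; dissipated=0.817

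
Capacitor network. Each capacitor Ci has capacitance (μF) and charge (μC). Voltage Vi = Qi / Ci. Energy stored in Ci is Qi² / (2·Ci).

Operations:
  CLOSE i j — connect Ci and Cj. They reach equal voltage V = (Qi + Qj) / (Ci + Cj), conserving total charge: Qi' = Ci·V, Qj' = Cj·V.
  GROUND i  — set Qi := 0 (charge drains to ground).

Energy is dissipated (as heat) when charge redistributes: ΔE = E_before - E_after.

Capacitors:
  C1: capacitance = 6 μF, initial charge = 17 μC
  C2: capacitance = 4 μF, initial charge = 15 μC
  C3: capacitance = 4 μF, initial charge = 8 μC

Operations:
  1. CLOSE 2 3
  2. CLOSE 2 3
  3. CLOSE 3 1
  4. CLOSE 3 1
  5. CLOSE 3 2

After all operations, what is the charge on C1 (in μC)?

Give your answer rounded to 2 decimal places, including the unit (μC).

Answer: 17.10 μC

Derivation:
Initial: C1(6μF, Q=17μC, V=2.83V), C2(4μF, Q=15μC, V=3.75V), C3(4μF, Q=8μC, V=2.00V)
Op 1: CLOSE 2-3: Q_total=23.00, C_total=8.00, V=2.88; Q2=11.50, Q3=11.50; dissipated=3.062
Op 2: CLOSE 2-3: Q_total=23.00, C_total=8.00, V=2.88; Q2=11.50, Q3=11.50; dissipated=0.000
Op 3: CLOSE 3-1: Q_total=28.50, C_total=10.00, V=2.85; Q3=11.40, Q1=17.10; dissipated=0.002
Op 4: CLOSE 3-1: Q_total=28.50, C_total=10.00, V=2.85; Q3=11.40, Q1=17.10; dissipated=0.000
Op 5: CLOSE 3-2: Q_total=22.90, C_total=8.00, V=2.86; Q3=11.45, Q2=11.45; dissipated=0.001
Final charges: Q1=17.10, Q2=11.45, Q3=11.45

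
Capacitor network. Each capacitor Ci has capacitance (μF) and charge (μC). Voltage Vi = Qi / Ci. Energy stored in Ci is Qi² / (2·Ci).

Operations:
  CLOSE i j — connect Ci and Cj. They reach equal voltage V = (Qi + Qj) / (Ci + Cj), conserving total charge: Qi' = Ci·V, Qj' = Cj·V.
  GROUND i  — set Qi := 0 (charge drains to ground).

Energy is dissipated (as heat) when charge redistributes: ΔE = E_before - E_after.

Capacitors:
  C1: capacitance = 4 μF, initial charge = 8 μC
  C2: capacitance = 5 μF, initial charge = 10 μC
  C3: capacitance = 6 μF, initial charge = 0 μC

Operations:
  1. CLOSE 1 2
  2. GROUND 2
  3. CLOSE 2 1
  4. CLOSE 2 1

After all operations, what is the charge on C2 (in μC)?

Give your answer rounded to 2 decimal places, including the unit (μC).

Answer: 4.44 μC

Derivation:
Initial: C1(4μF, Q=8μC, V=2.00V), C2(5μF, Q=10μC, V=2.00V), C3(6μF, Q=0μC, V=0.00V)
Op 1: CLOSE 1-2: Q_total=18.00, C_total=9.00, V=2.00; Q1=8.00, Q2=10.00; dissipated=0.000
Op 2: GROUND 2: Q2=0; energy lost=10.000
Op 3: CLOSE 2-1: Q_total=8.00, C_total=9.00, V=0.89; Q2=4.44, Q1=3.56; dissipated=4.444
Op 4: CLOSE 2-1: Q_total=8.00, C_total=9.00, V=0.89; Q2=4.44, Q1=3.56; dissipated=0.000
Final charges: Q1=3.56, Q2=4.44, Q3=0.00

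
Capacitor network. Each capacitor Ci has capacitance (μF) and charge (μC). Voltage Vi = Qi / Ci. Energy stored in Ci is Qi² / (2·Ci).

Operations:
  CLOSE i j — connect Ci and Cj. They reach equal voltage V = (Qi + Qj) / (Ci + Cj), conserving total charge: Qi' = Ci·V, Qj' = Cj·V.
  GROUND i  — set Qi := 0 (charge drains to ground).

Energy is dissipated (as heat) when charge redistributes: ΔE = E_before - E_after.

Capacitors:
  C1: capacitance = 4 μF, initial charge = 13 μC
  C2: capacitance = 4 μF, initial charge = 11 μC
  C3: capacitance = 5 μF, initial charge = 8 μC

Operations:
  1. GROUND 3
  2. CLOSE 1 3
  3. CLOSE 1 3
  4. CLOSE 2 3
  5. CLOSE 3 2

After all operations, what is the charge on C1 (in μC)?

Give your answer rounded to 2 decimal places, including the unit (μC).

Answer: 5.78 μC

Derivation:
Initial: C1(4μF, Q=13μC, V=3.25V), C2(4μF, Q=11μC, V=2.75V), C3(5μF, Q=8μC, V=1.60V)
Op 1: GROUND 3: Q3=0; energy lost=6.400
Op 2: CLOSE 1-3: Q_total=13.00, C_total=9.00, V=1.44; Q1=5.78, Q3=7.22; dissipated=11.736
Op 3: CLOSE 1-3: Q_total=13.00, C_total=9.00, V=1.44; Q1=5.78, Q3=7.22; dissipated=0.000
Op 4: CLOSE 2-3: Q_total=18.22, C_total=9.00, V=2.02; Q2=8.10, Q3=10.12; dissipated=1.894
Op 5: CLOSE 3-2: Q_total=18.22, C_total=9.00, V=2.02; Q3=10.12, Q2=8.10; dissipated=0.000
Final charges: Q1=5.78, Q2=8.10, Q3=10.12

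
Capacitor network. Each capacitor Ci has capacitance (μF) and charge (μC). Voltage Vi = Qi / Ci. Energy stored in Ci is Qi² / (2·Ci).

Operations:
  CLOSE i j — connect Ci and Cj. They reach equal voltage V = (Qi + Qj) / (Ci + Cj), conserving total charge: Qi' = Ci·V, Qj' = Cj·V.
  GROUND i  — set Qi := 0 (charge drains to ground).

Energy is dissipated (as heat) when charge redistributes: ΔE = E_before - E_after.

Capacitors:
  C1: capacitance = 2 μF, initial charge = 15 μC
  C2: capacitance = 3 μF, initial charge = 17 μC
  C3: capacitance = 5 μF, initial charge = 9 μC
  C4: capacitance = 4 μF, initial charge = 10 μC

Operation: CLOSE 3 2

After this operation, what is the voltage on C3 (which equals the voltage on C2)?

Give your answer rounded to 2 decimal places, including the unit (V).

Initial: C1(2μF, Q=15μC, V=7.50V), C2(3μF, Q=17μC, V=5.67V), C3(5μF, Q=9μC, V=1.80V), C4(4μF, Q=10μC, V=2.50V)
Op 1: CLOSE 3-2: Q_total=26.00, C_total=8.00, V=3.25; Q3=16.25, Q2=9.75; dissipated=14.017

Answer: 3.25 V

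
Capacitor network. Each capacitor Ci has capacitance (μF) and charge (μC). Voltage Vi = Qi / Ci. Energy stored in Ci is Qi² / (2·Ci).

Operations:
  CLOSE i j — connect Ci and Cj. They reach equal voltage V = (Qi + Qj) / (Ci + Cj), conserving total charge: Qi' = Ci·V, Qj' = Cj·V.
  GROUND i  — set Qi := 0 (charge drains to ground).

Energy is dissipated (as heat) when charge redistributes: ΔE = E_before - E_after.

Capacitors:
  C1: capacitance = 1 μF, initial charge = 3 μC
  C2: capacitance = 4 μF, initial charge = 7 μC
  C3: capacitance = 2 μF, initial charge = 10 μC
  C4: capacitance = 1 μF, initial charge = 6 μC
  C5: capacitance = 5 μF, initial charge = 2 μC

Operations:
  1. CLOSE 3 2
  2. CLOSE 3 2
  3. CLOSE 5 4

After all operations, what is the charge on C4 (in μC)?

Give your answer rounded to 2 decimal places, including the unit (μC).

Initial: C1(1μF, Q=3μC, V=3.00V), C2(4μF, Q=7μC, V=1.75V), C3(2μF, Q=10μC, V=5.00V), C4(1μF, Q=6μC, V=6.00V), C5(5μF, Q=2μC, V=0.40V)
Op 1: CLOSE 3-2: Q_total=17.00, C_total=6.00, V=2.83; Q3=5.67, Q2=11.33; dissipated=7.042
Op 2: CLOSE 3-2: Q_total=17.00, C_total=6.00, V=2.83; Q3=5.67, Q2=11.33; dissipated=0.000
Op 3: CLOSE 5-4: Q_total=8.00, C_total=6.00, V=1.33; Q5=6.67, Q4=1.33; dissipated=13.067
Final charges: Q1=3.00, Q2=11.33, Q3=5.67, Q4=1.33, Q5=6.67

Answer: 1.33 μC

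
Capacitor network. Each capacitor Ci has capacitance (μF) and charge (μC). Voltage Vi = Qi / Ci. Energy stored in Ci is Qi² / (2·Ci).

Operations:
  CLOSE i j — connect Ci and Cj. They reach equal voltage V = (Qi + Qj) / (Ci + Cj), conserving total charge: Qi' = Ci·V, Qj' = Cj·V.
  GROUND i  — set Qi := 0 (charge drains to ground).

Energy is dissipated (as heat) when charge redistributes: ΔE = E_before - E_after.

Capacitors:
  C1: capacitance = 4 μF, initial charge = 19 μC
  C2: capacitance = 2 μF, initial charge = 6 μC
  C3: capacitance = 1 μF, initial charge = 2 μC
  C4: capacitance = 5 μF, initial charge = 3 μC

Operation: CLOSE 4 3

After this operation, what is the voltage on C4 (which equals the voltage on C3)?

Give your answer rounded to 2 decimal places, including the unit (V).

Answer: 0.83 V

Derivation:
Initial: C1(4μF, Q=19μC, V=4.75V), C2(2μF, Q=6μC, V=3.00V), C3(1μF, Q=2μC, V=2.00V), C4(5μF, Q=3μC, V=0.60V)
Op 1: CLOSE 4-3: Q_total=5.00, C_total=6.00, V=0.83; Q4=4.17, Q3=0.83; dissipated=0.817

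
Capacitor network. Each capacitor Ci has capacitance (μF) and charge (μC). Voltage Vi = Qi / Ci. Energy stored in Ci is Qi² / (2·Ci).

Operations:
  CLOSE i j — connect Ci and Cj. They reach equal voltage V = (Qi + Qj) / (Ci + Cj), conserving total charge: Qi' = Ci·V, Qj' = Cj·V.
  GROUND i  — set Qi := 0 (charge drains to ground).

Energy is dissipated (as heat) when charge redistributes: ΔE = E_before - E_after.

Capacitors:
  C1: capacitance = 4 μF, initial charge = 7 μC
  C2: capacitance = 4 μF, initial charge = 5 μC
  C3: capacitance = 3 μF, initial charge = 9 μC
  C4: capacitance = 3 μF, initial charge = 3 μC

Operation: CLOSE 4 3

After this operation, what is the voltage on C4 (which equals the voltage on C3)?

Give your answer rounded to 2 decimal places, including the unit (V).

Answer: 2.00 V

Derivation:
Initial: C1(4μF, Q=7μC, V=1.75V), C2(4μF, Q=5μC, V=1.25V), C3(3μF, Q=9μC, V=3.00V), C4(3μF, Q=3μC, V=1.00V)
Op 1: CLOSE 4-3: Q_total=12.00, C_total=6.00, V=2.00; Q4=6.00, Q3=6.00; dissipated=3.000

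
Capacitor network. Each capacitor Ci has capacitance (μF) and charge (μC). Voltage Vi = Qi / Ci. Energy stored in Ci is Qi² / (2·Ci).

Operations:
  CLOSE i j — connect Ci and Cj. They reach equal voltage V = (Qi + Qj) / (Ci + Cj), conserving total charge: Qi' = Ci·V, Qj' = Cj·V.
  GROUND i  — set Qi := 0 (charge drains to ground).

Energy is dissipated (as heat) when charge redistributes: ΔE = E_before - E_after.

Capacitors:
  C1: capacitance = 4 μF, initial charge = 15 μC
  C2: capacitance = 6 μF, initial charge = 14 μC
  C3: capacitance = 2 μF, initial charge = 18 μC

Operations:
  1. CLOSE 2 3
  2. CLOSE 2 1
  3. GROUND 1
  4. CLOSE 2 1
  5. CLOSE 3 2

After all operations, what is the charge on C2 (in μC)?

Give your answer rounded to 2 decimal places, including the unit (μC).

Answer: 16.53 μC

Derivation:
Initial: C1(4μF, Q=15μC, V=3.75V), C2(6μF, Q=14μC, V=2.33V), C3(2μF, Q=18μC, V=9.00V)
Op 1: CLOSE 2-3: Q_total=32.00, C_total=8.00, V=4.00; Q2=24.00, Q3=8.00; dissipated=33.333
Op 2: CLOSE 2-1: Q_total=39.00, C_total=10.00, V=3.90; Q2=23.40, Q1=15.60; dissipated=0.075
Op 3: GROUND 1: Q1=0; energy lost=30.420
Op 4: CLOSE 2-1: Q_total=23.40, C_total=10.00, V=2.34; Q2=14.04, Q1=9.36; dissipated=18.252
Op 5: CLOSE 3-2: Q_total=22.04, C_total=8.00, V=2.75; Q3=5.51, Q2=16.53; dissipated=2.067
Final charges: Q1=9.36, Q2=16.53, Q3=5.51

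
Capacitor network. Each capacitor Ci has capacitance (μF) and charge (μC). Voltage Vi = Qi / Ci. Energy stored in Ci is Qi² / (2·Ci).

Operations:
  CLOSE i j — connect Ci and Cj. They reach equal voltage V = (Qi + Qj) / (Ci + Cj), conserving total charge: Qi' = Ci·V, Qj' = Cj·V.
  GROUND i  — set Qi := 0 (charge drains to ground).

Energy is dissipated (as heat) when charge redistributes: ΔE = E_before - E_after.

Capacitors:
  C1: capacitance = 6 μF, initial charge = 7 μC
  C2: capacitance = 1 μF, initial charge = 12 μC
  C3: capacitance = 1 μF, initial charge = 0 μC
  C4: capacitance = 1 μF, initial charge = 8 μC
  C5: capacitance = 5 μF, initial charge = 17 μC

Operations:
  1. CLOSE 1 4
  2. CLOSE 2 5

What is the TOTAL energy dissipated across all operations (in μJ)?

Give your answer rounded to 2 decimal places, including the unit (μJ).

Answer: 50.83 μJ

Derivation:
Initial: C1(6μF, Q=7μC, V=1.17V), C2(1μF, Q=12μC, V=12.00V), C3(1μF, Q=0μC, V=0.00V), C4(1μF, Q=8μC, V=8.00V), C5(5μF, Q=17μC, V=3.40V)
Op 1: CLOSE 1-4: Q_total=15.00, C_total=7.00, V=2.14; Q1=12.86, Q4=2.14; dissipated=20.012
Op 2: CLOSE 2-5: Q_total=29.00, C_total=6.00, V=4.83; Q2=4.83, Q5=24.17; dissipated=30.817
Total dissipated: 50.829 μJ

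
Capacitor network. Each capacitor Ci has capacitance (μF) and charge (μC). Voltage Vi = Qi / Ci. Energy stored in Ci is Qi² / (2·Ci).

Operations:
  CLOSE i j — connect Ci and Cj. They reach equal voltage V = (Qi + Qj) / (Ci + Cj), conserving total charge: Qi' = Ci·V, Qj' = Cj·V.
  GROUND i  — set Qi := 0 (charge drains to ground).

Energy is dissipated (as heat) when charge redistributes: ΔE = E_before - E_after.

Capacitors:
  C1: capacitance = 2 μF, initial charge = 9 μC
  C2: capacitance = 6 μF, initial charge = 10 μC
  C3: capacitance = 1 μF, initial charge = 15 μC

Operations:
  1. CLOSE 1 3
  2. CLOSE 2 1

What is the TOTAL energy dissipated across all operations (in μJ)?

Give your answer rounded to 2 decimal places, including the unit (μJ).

Answer: 66.83 μJ

Derivation:
Initial: C1(2μF, Q=9μC, V=4.50V), C2(6μF, Q=10μC, V=1.67V), C3(1μF, Q=15μC, V=15.00V)
Op 1: CLOSE 1-3: Q_total=24.00, C_total=3.00, V=8.00; Q1=16.00, Q3=8.00; dissipated=36.750
Op 2: CLOSE 2-1: Q_total=26.00, C_total=8.00, V=3.25; Q2=19.50, Q1=6.50; dissipated=30.083
Total dissipated: 66.833 μJ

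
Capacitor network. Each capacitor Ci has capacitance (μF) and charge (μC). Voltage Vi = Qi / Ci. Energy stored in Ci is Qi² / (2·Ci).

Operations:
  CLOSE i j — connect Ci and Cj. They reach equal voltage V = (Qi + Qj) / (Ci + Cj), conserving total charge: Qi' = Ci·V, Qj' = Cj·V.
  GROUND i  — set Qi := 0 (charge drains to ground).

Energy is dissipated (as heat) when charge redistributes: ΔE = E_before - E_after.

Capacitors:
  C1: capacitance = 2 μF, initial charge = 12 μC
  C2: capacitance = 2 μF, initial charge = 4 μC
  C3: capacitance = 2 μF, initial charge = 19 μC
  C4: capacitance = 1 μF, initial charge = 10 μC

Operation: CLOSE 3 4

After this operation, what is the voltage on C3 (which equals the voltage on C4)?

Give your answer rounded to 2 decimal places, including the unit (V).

Initial: C1(2μF, Q=12μC, V=6.00V), C2(2μF, Q=4μC, V=2.00V), C3(2μF, Q=19μC, V=9.50V), C4(1μF, Q=10μC, V=10.00V)
Op 1: CLOSE 3-4: Q_total=29.00, C_total=3.00, V=9.67; Q3=19.33, Q4=9.67; dissipated=0.083

Answer: 9.67 V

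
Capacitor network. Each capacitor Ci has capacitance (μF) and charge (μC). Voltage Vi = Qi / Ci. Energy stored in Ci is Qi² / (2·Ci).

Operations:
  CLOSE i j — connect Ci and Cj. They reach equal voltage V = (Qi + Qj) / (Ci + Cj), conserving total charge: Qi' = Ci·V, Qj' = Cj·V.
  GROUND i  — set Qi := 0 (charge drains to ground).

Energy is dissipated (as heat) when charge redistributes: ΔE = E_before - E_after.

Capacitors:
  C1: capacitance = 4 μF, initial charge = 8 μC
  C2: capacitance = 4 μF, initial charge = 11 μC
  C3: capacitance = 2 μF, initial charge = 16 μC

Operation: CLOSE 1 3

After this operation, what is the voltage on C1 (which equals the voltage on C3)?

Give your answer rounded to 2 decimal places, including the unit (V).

Initial: C1(4μF, Q=8μC, V=2.00V), C2(4μF, Q=11μC, V=2.75V), C3(2μF, Q=16μC, V=8.00V)
Op 1: CLOSE 1-3: Q_total=24.00, C_total=6.00, V=4.00; Q1=16.00, Q3=8.00; dissipated=24.000

Answer: 4.00 V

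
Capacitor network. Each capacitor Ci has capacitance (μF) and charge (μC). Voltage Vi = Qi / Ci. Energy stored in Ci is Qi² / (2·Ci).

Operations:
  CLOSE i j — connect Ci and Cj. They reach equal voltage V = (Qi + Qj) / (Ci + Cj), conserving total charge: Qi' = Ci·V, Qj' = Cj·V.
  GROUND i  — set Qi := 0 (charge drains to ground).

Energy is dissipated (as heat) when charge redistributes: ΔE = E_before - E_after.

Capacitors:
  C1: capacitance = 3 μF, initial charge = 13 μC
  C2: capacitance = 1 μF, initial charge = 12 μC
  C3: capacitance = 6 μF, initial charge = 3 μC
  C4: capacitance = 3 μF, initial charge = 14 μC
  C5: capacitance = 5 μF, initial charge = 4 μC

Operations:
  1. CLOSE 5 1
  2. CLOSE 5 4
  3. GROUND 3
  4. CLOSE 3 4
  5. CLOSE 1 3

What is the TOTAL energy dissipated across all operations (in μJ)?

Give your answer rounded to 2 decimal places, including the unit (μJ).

Answer: 29.19 μJ

Derivation:
Initial: C1(3μF, Q=13μC, V=4.33V), C2(1μF, Q=12μC, V=12.00V), C3(6μF, Q=3μC, V=0.50V), C4(3μF, Q=14μC, V=4.67V), C5(5μF, Q=4μC, V=0.80V)
Op 1: CLOSE 5-1: Q_total=17.00, C_total=8.00, V=2.12; Q5=10.62, Q1=6.38; dissipated=11.704
Op 2: CLOSE 5-4: Q_total=24.62, C_total=8.00, V=3.08; Q5=15.39, Q4=9.23; dissipated=6.056
Op 3: GROUND 3: Q3=0; energy lost=0.750
Op 4: CLOSE 3-4: Q_total=9.23, C_total=9.00, V=1.03; Q3=6.16, Q4=3.08; dissipated=9.475
Op 5: CLOSE 1-3: Q_total=12.53, C_total=9.00, V=1.39; Q1=4.18, Q3=8.35; dissipated=1.208
Total dissipated: 29.193 μJ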